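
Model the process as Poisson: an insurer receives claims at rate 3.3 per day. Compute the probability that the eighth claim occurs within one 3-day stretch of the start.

Over the interval, μ = 3.3 × 3 = 9.9 (a 3-day stretch = 3 days).
The eighth arrival falls in the interval iff at least 8 events occur there: P(S_8 ≤ t) = P(N ≥ 8) = 1 − P(N ≤ 7) ≈ 0.7706.

0.7706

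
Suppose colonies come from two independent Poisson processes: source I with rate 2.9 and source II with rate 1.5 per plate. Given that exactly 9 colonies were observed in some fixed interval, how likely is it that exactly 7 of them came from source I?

0.2260

Given the total, each event is independently from source I with probability p = λ_I/(λ_I+λ_II) = 2.9/4.4 ≈ 0.6591.
So K ~ Binomial(9, 2.9/4.4): P(K = 7) = C(9,7) · (2.9/4.4)^7 · (1.5/4.4)^2 ≈ 0.2260.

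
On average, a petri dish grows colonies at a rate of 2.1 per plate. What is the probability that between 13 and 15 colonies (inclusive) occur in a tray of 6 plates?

Over the interval, μ = 2.1 × 6 = 12.6 (a tray of 6 plates = 6 plates).
P(13 ≤ N ≤ 15) = Σ_{j=13}^{15} e^(−12.6) · 12.6^j/j! ≈ 0.2902.

0.2902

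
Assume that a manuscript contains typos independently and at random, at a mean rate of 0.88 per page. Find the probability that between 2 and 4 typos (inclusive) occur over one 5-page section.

Over the interval, μ = 0.88 × 5 = 4.4 (a 5-page section = 5 pages).
P(2 ≤ N ≤ 4) = Σ_{j=2}^{4} e^(−4.4) · 4.4^j/j! ≈ 0.4849.

0.4849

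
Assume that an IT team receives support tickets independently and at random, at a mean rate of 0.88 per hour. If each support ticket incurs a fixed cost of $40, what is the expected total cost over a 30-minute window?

$17.6

E[N] = 0.88 × 0.5 = 0.44 (a 30-minute window = 0.5 hours); E[cost] = 0.44 × $40 = $17.6.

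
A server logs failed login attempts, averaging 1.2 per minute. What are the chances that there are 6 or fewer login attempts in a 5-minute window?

Over the interval, μ = 1.2 × 5 = 6 (a 5-minute window = 5 minutes).
P(N ≤ 6) = Σ_{j=0}^{6} e^(−μ) μ^j/j! ≈ 0.6063.

0.6063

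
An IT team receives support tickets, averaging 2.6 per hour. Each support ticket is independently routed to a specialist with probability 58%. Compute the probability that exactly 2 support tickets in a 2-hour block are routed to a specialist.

Thinning: the support tickets that are routed to a specialist themselves form a Poisson process with rate 0.58 × 2.6 = 1.508 per hour.
Over the interval, μ = 1.508 × 2 = 3.016 (a 2-hour block = 2 hours).
P(N = 2) = e^(−3.016) · 3.016^2/2! ≈ 0.2228.

0.2228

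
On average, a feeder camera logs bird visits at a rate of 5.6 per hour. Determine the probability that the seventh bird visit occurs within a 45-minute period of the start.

0.1325

Over the interval, μ = 5.6 × 0.75 = 4.2 (a 45-minute period = 0.75 hours).
The seventh arrival falls in the interval iff at least 7 events occur there: P(S_7 ≤ t) = P(N ≥ 7) = 1 − P(N ≤ 6) ≈ 0.1325.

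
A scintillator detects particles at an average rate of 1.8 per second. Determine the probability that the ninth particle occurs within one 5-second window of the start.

Over the interval, μ = 1.8 × 5 = 9 (a 5-second window = 5 seconds).
The ninth arrival falls in the interval iff at least 9 events occur there: P(S_9 ≤ t) = P(N ≥ 9) = 1 − P(N ≤ 8) ≈ 0.5443.

0.5443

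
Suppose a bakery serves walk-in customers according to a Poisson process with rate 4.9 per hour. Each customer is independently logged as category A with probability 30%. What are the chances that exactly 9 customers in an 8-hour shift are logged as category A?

0.0926

Thinning: the customers that are logged as category A themselves form a Poisson process with rate 0.3 × 4.9 = 1.47 per hour.
Over the interval, μ = 1.47 × 8 = 11.76 (an 8-hour shift = 8 hours).
P(N = 9) = e^(−11.76) · 11.76^9/9! ≈ 0.0926.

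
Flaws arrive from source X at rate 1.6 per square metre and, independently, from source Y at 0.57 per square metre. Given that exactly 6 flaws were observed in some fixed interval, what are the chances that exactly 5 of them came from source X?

Given the total, each event is independently from source X with probability p = λ_X/(λ_X+λ_Y) = 1.6/2.17 ≈ 0.7373.
So K ~ Binomial(6, 1.6/2.17): P(K = 5) = C(6,5) · (1.6/2.17)^5 · (0.57/2.17)^1 ≈ 0.3435.

0.3435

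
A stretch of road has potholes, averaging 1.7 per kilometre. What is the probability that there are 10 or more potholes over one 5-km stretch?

Over the interval, μ = 1.7 × 5 = 8.5 (a 5-km stretch = 5 kilometres).
P(N ≥ 10) = 1 − P(N ≤ 9) = 1 − Σ_{j=0}^{9} e^(−μ) μ^j/j! ≈ 0.3470.

0.3470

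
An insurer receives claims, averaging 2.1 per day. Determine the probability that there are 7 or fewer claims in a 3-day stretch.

Over the interval, μ = 2.1 × 3 = 6.3 (a 3-day stretch = 3 days).
P(N ≤ 7) = Σ_{j=0}^{7} e^(−μ) μ^j/j! ≈ 0.7017.

0.7017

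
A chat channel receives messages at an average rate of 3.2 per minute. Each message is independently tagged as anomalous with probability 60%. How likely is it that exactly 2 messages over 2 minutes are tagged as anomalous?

0.1585

Thinning: the messages that are tagged as anomalous themselves form a Poisson process with rate 0.6 × 3.2 = 1.92 per minute.
Over the interval, μ = 1.92 × 2 = 3.84 (2 minutes).
P(N = 2) = e^(−3.84) · 3.84^2/2! ≈ 0.1585.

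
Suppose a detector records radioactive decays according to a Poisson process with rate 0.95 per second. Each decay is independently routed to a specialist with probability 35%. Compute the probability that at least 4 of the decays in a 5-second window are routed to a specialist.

Thinning: the decays that are routed to a specialist themselves form a Poisson process with rate 0.35 × 0.95 = 0.3325 per second.
Over the interval, μ = 0.3325 × 5 = 1.6625 (a 5-second window = 5 seconds).
P(N ≥ 4) = 1 − P(N ≤ 3) ≈ 0.0877.

0.0877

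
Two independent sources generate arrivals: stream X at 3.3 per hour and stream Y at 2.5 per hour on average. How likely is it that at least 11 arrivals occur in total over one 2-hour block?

0.6095

Independent Poisson processes superpose: combined rate λ = 3.3 + 2.5 = 5.8 per hour.
Over the interval, μ = 5.8 × 2 = 11.6 (a 2-hour block = 2 hours).
P(N ≥ 11) = 1 − P(N ≤ 10) ≈ 0.6095.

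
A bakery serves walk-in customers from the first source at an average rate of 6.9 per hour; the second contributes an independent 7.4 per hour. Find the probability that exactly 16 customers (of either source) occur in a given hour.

Independent Poisson processes superpose: combined rate λ = 6.9 + 7.4 = 14.3 per hour.
So μ = 14.3.
P(N = 16) = e^(−14.3) · 14.3^16/16! ≈ 0.0900.

0.0900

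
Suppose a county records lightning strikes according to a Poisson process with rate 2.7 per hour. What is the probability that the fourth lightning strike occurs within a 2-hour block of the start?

0.7867

Over the interval, μ = 2.7 × 2 = 5.4 (a 2-hour block = 2 hours).
The fourth arrival falls in the interval iff at least 4 events occur there: P(S_4 ≤ t) = P(N ≥ 4) = 1 − P(N ≤ 3) ≈ 0.7867.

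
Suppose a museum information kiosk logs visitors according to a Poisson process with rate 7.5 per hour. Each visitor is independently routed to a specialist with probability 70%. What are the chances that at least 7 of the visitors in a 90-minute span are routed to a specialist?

Thinning: the visitors that are routed to a specialist themselves form a Poisson process with rate 0.7 × 7.5 = 5.25 per hour.
Over the interval, μ = 5.25 × 1.5 = 7.875 (a 90-minute span = 1.5 hours).
P(N ≥ 7) = 1 − P(N ≤ 6) ≈ 0.6711.

0.6711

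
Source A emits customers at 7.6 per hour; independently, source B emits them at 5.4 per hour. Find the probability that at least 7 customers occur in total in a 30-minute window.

Independent Poisson processes superpose: combined rate λ = 7.6 + 5.4 = 13 per hour.
Over the interval, μ = 13 × 0.5 = 6.5 (a 30-minute window = 0.5 hours).
P(N ≥ 7) = 1 − P(N ≤ 6) ≈ 0.4735.

0.4735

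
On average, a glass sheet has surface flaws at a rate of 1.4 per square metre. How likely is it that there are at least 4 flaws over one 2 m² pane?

Over the interval, μ = 1.4 × 2 = 2.8 (a 2 m² pane = 2 square metres).
P(N ≥ 4) = 1 − P(N ≤ 3) = 1 − Σ_{j=0}^{3} e^(−μ) μ^j/j! ≈ 0.3081.

0.3081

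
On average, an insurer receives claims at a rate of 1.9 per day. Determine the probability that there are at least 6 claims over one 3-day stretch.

0.5050

Over the interval, μ = 1.9 × 3 = 5.7 (a 3-day stretch = 3 days).
P(N ≥ 6) = 1 − P(N ≤ 5) = 1 − Σ_{j=0}^{5} e^(−μ) μ^j/j! ≈ 0.5050.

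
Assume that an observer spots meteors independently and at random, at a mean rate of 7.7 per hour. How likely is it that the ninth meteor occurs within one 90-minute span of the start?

Over the interval, μ = 7.7 × 1.5 = 11.55 (a 90-minute span = 1.5 hours).
The ninth arrival falls in the interval iff at least 9 events occur there: P(S_9 ≤ t) = P(N ≥ 9) = 1 − P(N ≤ 8) ≈ 0.8132.

0.8132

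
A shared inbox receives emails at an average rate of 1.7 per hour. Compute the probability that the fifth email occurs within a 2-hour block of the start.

Over the interval, μ = 1.7 × 2 = 3.4 (a 2-hour block = 2 hours).
The fifth arrival falls in the interval iff at least 5 events occur there: P(S_5 ≤ t) = P(N ≥ 5) = 1 − P(N ≤ 4) ≈ 0.2558.

0.2558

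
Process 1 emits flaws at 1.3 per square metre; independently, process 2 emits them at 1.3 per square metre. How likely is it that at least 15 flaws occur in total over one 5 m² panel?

Independent Poisson processes superpose: combined rate λ = 1.3 + 1.3 = 2.6 per square metre.
Over the interval, μ = 2.6 × 5 = 13 (a 5 m² panel = 5 square metres).
P(N ≥ 15) = 1 − P(N ≤ 14) ≈ 0.3249.

0.3249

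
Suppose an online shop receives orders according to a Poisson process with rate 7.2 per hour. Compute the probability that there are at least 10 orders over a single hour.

0.1904

With mean μ = 7.2 per hour,
P(N ≥ 10) = 1 − P(N ≤ 9) = 1 − Σ_{j=0}^{9} e^(−μ) μ^j/j! ≈ 0.1904.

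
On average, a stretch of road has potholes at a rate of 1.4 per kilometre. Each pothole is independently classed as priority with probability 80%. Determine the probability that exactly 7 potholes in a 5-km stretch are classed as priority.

Thinning: the potholes that are classed as priority themselves form a Poisson process with rate 0.8 × 1.4 = 1.12 per kilometre.
Over the interval, μ = 1.12 × 5 = 5.6 (a 5-km stretch = 5 kilometres).
P(N = 7) = e^(−5.6) · 5.6^7/7! ≈ 0.1267.

0.1267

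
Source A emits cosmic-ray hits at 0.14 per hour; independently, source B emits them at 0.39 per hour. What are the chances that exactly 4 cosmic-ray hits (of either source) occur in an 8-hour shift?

Independent Poisson processes superpose: combined rate λ = 0.14 + 0.39 = 0.53 per hour.
Over the interval, μ = 0.53 × 8 = 4.24 (an 8-hour shift = 8 hours).
P(N = 4) = e^(−4.24) · 4.24^4/4! ≈ 0.1940.

0.1940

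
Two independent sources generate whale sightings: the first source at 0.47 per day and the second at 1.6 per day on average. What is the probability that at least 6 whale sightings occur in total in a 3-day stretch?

Independent Poisson processes superpose: combined rate λ = 0.47 + 1.6 = 2.07 per day.
Over the interval, μ = 2.07 × 3 = 6.21 (a 3-day stretch = 3 days).
P(N ≥ 6) = 1 − P(N ≤ 5) ≈ 0.5874.

0.5874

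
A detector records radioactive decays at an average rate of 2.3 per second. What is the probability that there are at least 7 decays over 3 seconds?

0.5353

Over the interval, μ = 2.3 × 3 = 6.9 (3 seconds).
P(N ≥ 7) = 1 − P(N ≤ 6) = 1 − Σ_{j=0}^{6} e^(−μ) μ^j/j! ≈ 0.5353.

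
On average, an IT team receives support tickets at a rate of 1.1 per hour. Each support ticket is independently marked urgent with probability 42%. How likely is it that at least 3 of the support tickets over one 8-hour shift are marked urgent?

0.7139

Thinning: the support tickets that are marked urgent themselves form a Poisson process with rate 0.42 × 1.1 = 0.462 per hour.
Over the interval, μ = 0.462 × 8 = 3.696 (an 8-hour shift = 8 hours).
P(N ≥ 3) = 1 − P(N ≤ 2) ≈ 0.7139.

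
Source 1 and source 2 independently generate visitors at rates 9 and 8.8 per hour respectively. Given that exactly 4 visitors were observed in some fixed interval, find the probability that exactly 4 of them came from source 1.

0.0654

Given the total, each event is independently from source 1 with probability p = λ_1/(λ_1+λ_2) = 9/17.8 ≈ 0.5056.
So K ~ Binomial(4, 9/17.8): P(K = 4) = C(4,4) · (9/17.8)^4 · (8.8/17.8)^0 ≈ 0.0654.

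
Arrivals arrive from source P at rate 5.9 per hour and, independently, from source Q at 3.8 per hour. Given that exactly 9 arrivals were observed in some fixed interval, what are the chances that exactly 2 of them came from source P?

Given the total, each event is independently from source P with probability p = λ_P/(λ_P+λ_Q) = 5.9/9.7 ≈ 0.6082.
So K ~ Binomial(9, 5.9/9.7): P(K = 2) = C(9,2) · (5.9/9.7)^2 · (3.8/9.7)^7 ≈ 0.0189.

0.0189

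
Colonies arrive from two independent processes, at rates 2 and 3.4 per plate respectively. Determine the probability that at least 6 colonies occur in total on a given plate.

Independent Poisson processes superpose: combined rate λ = 2 + 3.4 = 5.4 per plate.
So μ = 5.4.
P(N ≥ 6) = 1 − P(N ≤ 5) ≈ 0.4539.

0.4539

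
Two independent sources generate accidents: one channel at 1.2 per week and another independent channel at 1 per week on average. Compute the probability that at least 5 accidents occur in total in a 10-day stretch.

0.2093

Independent Poisson processes superpose: combined rate λ = 1.2 + 1 = 2.2 per week.
Over the interval, μ = 2.2 × 10/7 ≈ 3.14286 (a 10-day stretch = 10/7 weeks).
P(N ≥ 5) = 1 − P(N ≤ 4) ≈ 0.2093.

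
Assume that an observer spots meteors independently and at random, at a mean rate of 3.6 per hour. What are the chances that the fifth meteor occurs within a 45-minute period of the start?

Over the interval, μ = 3.6 × 0.75 = 2.7 (a 45-minute period = 0.75 hours).
The fifth arrival falls in the interval iff at least 5 events occur there: P(S_5 ≤ t) = P(N ≥ 5) = 1 − P(N ≤ 4) ≈ 0.1371.

0.1371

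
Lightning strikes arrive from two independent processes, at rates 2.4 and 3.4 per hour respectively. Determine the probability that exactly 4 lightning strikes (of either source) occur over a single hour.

Independent Poisson processes superpose: combined rate λ = 2.4 + 3.4 = 5.8 per hour.
So μ = 5.8.
P(N = 4) = e^(−5.8) · 5.8^4/4! ≈ 0.1428.

0.1428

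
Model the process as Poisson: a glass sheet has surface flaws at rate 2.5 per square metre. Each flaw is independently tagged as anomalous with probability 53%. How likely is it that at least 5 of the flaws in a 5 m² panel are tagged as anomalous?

Thinning: the flaws that are tagged as anomalous themselves form a Poisson process with rate 0.53 × 2.5 = 1.325 per square metre.
Over the interval, μ = 1.325 × 5 = 6.625 (a 5 m² panel = 5 square metres).
P(N ≥ 5) = 1 − P(N ≤ 4) ≈ 0.7900.

0.7900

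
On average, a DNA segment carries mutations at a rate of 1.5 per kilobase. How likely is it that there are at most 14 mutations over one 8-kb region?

0.7720

Over the interval, μ = 1.5 × 8 = 12 (an 8-kb region = 8 kilobases).
P(N ≤ 14) = Σ_{j=0}^{14} e^(−μ) μ^j/j! ≈ 0.7720.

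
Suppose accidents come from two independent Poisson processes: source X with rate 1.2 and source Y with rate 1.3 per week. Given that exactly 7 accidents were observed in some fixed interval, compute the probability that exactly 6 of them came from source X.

Given the total, each event is independently from source X with probability p = λ_X/(λ_X+λ_Y) = 1.2/2.5 = 0.4800.
So K ~ Binomial(7, 1.2/2.5): P(K = 6) = C(7,6) · (1.2/2.5)^6 · (1.3/2.5)^1 ≈ 0.0445.

0.0445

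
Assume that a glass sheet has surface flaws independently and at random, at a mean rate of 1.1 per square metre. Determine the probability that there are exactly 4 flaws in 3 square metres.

Over the interval, μ = 1.1 × 3 = 3.3 (3 square metres).
P(N = 4) = e^(−μ) μ^4/4! = e^(−3.3) · 3.3^4/24 ≈ 0.1823.

0.1823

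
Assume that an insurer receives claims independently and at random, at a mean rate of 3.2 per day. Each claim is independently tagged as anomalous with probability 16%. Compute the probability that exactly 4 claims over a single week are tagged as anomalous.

Thinning: the claims that are tagged as anomalous themselves form a Poisson process with rate 0.16 × 3.2 = 0.512 per day.
Over the interval, μ = 0.512 × 7 = 3.584 (a week = 7 days).
P(N = 4) = e^(−3.584) · 3.584^4/4! ≈ 0.1909.

0.1909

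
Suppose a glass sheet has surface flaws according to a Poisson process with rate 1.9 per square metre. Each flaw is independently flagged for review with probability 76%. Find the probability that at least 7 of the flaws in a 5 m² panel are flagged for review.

0.5825

Thinning: the flaws that are flagged for review themselves form a Poisson process with rate 0.76 × 1.9 = 1.444 per square metre.
Over the interval, μ = 1.444 × 5 = 7.22 (a 5 m² panel = 5 square metres).
P(N ≥ 7) = 1 − P(N ≤ 6) ≈ 0.5825.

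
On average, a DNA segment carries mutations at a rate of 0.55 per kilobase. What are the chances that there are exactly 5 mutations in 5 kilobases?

0.0838

Over the interval, μ = 0.55 × 5 = 2.75 (5 kilobases).
P(N = 5) = e^(−μ) μ^5/5! = e^(−2.75) · 2.75^5/120 ≈ 0.0838.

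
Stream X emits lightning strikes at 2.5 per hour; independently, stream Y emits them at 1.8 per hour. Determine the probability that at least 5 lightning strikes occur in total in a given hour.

Independent Poisson processes superpose: combined rate λ = 2.5 + 1.8 = 4.3 per hour.
So μ = 4.3.
P(N ≥ 5) = 1 − P(N ≤ 4) ≈ 0.4296.

0.4296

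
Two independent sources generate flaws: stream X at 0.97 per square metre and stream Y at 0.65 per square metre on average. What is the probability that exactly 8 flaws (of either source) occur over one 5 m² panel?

Independent Poisson processes superpose: combined rate λ = 0.97 + 0.65 = 1.62 per square metre.
Over the interval, μ = 1.62 × 5 = 8.1 (a 5 m² panel = 5 square metres).
P(N = 8) = e^(−8.1) · 8.1^8/8! ≈ 0.1395.

0.1395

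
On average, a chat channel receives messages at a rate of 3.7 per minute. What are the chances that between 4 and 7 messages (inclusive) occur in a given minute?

With mean μ = 3.7 per minute,
P(4 ≤ N ≤ 7) = Σ_{j=4}^{7} e^(−3.7) · 3.7^j/j! ≈ 0.4706.

0.4706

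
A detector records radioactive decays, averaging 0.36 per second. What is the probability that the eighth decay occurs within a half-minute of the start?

Over the interval, μ = 0.36 × 30 = 10.8 (a half-minute = 30 seconds).
The eighth arrival falls in the interval iff at least 8 events occur there: P(S_8 ≤ t) = P(N ≥ 8) = 1 − P(N ≤ 7) ≈ 0.8434.

0.8434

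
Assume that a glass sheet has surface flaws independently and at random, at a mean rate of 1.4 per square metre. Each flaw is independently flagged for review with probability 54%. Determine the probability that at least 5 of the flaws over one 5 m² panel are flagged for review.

0.3283

Thinning: the flaws that are flagged for review themselves form a Poisson process with rate 0.54 × 1.4 = 0.756 per square metre.
Over the interval, μ = 0.756 × 5 = 3.78 (a 5 m² panel = 5 square metres).
P(N ≥ 5) = 1 − P(N ≤ 4) ≈ 0.3283.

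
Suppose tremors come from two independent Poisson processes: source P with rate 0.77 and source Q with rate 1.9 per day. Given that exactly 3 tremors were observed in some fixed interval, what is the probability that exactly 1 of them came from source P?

Given the total, each event is independently from source P with probability p = λ_P/(λ_P+λ_Q) = 0.77/2.67 ≈ 0.2884.
So K ~ Binomial(3, 0.77/2.67): P(K = 1) = C(3,1) · (0.77/2.67)^1 · (1.9/2.67)^2 ≈ 0.4381.

0.4381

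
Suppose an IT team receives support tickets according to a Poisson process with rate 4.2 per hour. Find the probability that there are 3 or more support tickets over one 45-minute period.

Over the interval, μ = 4.2 × 0.75 = 3.15 (a 45-minute period = 0.75 hours).
P(N ≥ 3) = 1 − P(N ≤ 2) = 1 − Σ_{j=0}^{2} e^(−μ) μ^j/j! ≈ 0.6096.

0.6096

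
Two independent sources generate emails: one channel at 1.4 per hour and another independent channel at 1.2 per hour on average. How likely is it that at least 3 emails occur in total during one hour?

Independent Poisson processes superpose: combined rate λ = 1.4 + 1.2 = 2.6 per hour.
So μ = 2.6.
P(N ≥ 3) = 1 − P(N ≤ 2) ≈ 0.4816.

0.4816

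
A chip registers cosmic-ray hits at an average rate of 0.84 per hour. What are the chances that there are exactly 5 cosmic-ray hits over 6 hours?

Over the interval, μ = 0.84 × 6 = 5.04 (6 hours).
P(N = 5) = e^(−μ) μ^5/5! = e^(−5.04) · 5.04^5/120 ≈ 0.1754.

0.1754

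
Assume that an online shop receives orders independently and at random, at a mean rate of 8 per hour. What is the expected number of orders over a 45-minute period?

6

E[N] = λt = 8 × 0.75 = 6 (a 45-minute period = 0.75 hours).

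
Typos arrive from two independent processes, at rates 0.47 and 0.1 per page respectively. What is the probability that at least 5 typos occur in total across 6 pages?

0.2595

Independent Poisson processes superpose: combined rate λ = 0.47 + 0.1 = 0.57 per page.
Over the interval, μ = 0.57 × 6 = 3.42 (6 pages).
P(N ≥ 5) = 1 − P(N ≤ 4) ≈ 0.2595.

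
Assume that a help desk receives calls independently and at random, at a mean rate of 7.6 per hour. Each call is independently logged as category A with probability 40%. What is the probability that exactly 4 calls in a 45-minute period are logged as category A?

Thinning: the calls that are logged as category A themselves form a Poisson process with rate 0.4 × 7.6 = 3.04 per hour.
Over the interval, μ = 3.04 × 0.75 = 2.28 (a 45-minute period = 0.75 hours).
P(N = 4) = e^(−2.28) · 2.28^4/4! ≈ 0.1152.

0.1152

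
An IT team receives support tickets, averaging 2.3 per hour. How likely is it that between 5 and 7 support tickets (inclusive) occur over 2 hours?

0.3917

Over the interval, μ = 2.3 × 2 = 4.6 (2 hours).
P(5 ≤ N ≤ 7) = Σ_{j=5}^{7} e^(−4.6) · 4.6^j/j! ≈ 0.3917.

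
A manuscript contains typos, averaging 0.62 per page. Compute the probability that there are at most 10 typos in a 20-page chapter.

Over the interval, μ = 0.62 × 20 = 12.4 (a 20-page chapter = 20 pages).
P(N ≤ 10) = Σ_{j=0}^{10} e^(−μ) μ^j/j! ≈ 0.3067.

0.3067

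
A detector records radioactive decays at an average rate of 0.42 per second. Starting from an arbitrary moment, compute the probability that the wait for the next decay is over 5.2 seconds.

The wait for the next event is exponential with rate λ = 0.42 per second.
P(T > 5.2) = e^(−λt) = e^(−0.42 × 5.2) = e^(−2.184) ≈ 0.1126.

0.1126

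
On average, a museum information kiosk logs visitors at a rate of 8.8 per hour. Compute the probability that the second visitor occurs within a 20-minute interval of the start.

Over the interval, μ = 8.8 × 1/3 ≈ 2.93333 (a 20-minute interval = 1/3 hours).
The second arrival falls in the interval iff at least 2 events occur there: P(S_2 ≤ t) = P(N ≥ 2) = 1 − P(N ≤ 1) ≈ 0.7907.

0.7907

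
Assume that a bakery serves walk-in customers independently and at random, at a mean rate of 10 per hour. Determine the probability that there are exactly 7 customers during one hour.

With mean μ = 10 per hour,
P(N = 7) = e^(−μ) μ^7/7! = e^(−10) · 10^7/5040 ≈ 0.0901.

0.0901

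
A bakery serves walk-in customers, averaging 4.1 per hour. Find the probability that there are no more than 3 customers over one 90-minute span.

0.1383

Over the interval, μ = 4.1 × 1.5 = 6.15 (a 90-minute span = 1.5 hours).
P(N ≤ 3) = Σ_{j=0}^{3} e^(−μ) μ^j/j! ≈ 0.1383.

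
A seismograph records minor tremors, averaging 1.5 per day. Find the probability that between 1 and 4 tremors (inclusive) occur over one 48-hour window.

0.7655

Over the interval, μ = 1.5 × 2 = 3 (a 48-hour window = 2 days).
P(1 ≤ N ≤ 4) = Σ_{j=1}^{4} e^(−3) · 3^j/j! ≈ 0.7655.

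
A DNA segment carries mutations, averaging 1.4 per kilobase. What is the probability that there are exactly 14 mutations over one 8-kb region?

Over the interval, μ = 1.4 × 8 = 11.2 (an 8-kb region = 8 kilobases).
P(N = 14) = e^(−μ) μ^14/14! = e^(−11.2) · 11.2^14/87178291200 ≈ 0.0767.

0.0767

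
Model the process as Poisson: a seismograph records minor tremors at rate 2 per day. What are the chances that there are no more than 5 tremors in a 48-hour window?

0.7851

Over the interval, μ = 2 × 2 = 4 (a 48-hour window = 2 days).
P(N ≤ 5) = Σ_{j=0}^{5} e^(−μ) μ^j/j! ≈ 0.7851.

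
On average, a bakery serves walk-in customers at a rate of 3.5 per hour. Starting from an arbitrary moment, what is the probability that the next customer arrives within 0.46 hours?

Inter-arrival times are exponential with rate λ = 3.5 per hour.
P(T ≤ 0.46) = 1 − e^(−λt) = 1 − e^(−3.5 × 0.46) = 1 − e^(−1.61) ≈ 0.8001.

0.8001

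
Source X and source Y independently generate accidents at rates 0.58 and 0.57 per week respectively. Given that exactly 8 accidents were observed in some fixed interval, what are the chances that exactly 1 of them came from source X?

Given the total, each event is independently from source X with probability p = λ_X/(λ_X+λ_Y) = 0.58/1.15 ≈ 0.5043.
So K ~ Binomial(8, 0.58/1.15): P(K = 1) = C(8,1) · (0.58/1.15)^1 · (0.57/1.15)^7 ≈ 0.0297.

0.0297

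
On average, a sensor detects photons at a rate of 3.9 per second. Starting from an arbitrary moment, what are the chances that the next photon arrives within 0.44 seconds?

Inter-arrival times are exponential with rate λ = 3.9 per second.
P(T ≤ 0.44) = 1 − e^(−λt) = 1 − e^(−3.9 × 0.44) = 1 − e^(−1.716) ≈ 0.8202.

0.8202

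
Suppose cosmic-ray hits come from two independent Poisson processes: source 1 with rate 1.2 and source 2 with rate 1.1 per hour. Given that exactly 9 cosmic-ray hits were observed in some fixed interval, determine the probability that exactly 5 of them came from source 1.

Given the total, each event is independently from source 1 with probability p = λ_1/(λ_1+λ_2) = 1.2/2.3 ≈ 0.5217.
So K ~ Binomial(9, 1.2/2.3): P(K = 5) = C(9,5) · (1.2/2.3)^5 · (1.1/2.3)^4 ≈ 0.2549.

0.2549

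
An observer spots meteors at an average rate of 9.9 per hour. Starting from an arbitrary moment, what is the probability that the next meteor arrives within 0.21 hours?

Inter-arrival times are exponential with rate λ = 9.9 per hour.
P(T ≤ 0.21) = 1 − e^(−λt) = 1 − e^(−9.9 × 0.21) = 1 − e^(−2.079) ≈ 0.8749.

0.8749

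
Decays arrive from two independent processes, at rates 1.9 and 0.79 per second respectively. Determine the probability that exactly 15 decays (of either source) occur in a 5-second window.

0.0940

Independent Poisson processes superpose: combined rate λ = 1.9 + 0.79 = 2.69 per second.
Over the interval, μ = 2.69 × 5 = 13.45 (a 5-second window = 5 seconds).
P(N = 15) = e^(−13.45) · 13.45^15/15! ≈ 0.0940.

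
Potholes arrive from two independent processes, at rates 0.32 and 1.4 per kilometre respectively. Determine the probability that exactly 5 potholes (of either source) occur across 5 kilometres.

Independent Poisson processes superpose: combined rate λ = 0.32 + 1.4 = 1.72 per kilometre.
Over the interval, μ = 1.72 × 5 = 8.6 (5 kilometres).
P(N = 5) = e^(−8.6) · 8.6^5/5! ≈ 0.0722.

0.0722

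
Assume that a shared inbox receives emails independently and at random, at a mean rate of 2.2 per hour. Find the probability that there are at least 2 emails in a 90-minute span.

0.8414

Over the interval, μ = 2.2 × 1.5 = 3.3 (a 90-minute span = 1.5 hours).
P(N ≥ 2) = 1 − P(N ≤ 1) = 1 − Σ_{j=0}^{1} e^(−μ) μ^j/j! ≈ 0.8414.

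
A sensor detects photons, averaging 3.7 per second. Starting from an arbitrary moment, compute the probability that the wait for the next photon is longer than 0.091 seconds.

0.7141

The wait for the next event is exponential with rate λ = 3.7 per second.
P(T > 0.091) = e^(−λt) = e^(−3.7 × 0.091) = e^(−0.3367) ≈ 0.7141.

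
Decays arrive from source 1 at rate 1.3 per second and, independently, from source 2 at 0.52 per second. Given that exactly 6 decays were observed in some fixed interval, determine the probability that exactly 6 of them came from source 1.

Given the total, each event is independently from source 1 with probability p = λ_1/(λ_1+λ_2) = 1.3/1.82 ≈ 0.7143.
So K ~ Binomial(6, 1.3/1.82): P(K = 6) = C(6,6) · (1.3/1.82)^6 · (0.52/1.82)^0 ≈ 0.1328.

0.1328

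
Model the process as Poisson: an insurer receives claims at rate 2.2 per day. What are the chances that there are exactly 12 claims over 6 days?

0.1081

Over the interval, μ = 2.2 × 6 = 13.2 (6 days).
P(N = 12) = e^(−μ) μ^12/12! = e^(−13.2) · 13.2^12/479001600 ≈ 0.1081.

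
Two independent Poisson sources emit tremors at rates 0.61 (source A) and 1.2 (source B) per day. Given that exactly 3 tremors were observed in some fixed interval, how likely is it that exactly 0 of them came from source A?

Given the total, each event is independently from source A with probability p = λ_A/(λ_A+λ_B) = 0.61/1.81 ≈ 0.3370.
So K ~ Binomial(3, 0.61/1.81): P(K = 0) = C(3,0) · (0.61/1.81)^0 · (1.2/1.81)^3 ≈ 0.2914.

0.2914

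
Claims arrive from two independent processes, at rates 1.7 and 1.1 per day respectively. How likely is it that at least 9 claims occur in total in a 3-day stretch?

Independent Poisson processes superpose: combined rate λ = 1.7 + 1.1 = 2.8 per day.
Over the interval, μ = 2.8 × 3 = 8.4 (a 3-day stretch = 3 days).
P(N ≥ 9) = 1 − P(N ≤ 8) ≈ 0.4631.

0.4631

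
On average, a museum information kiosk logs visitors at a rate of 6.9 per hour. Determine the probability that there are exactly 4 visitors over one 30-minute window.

Over the interval, μ = 6.9 × 0.5 = 3.45 (a 30-minute window = 0.5 hours).
P(N = 4) = e^(−μ) μ^4/4! = e^(−3.45) · 3.45^4/24 ≈ 0.1874.

0.1874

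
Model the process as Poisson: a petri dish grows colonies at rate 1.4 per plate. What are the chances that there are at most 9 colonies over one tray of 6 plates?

0.6659

Over the interval, μ = 1.4 × 6 = 8.4 (a tray of 6 plates = 6 plates).
P(N ≤ 9) = Σ_{j=0}^{9} e^(−μ) μ^j/j! ≈ 0.6659.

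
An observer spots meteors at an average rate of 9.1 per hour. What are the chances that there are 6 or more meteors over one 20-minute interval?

Over the interval, μ = 9.1 × 1/3 ≈ 3.03333 (a 20-minute interval = 1/3 hours).
P(N ≥ 6) = 1 − P(N ≤ 5) = 1 − Σ_{j=0}^{5} e^(−μ) μ^j/j! ≈ 0.0873.

0.0873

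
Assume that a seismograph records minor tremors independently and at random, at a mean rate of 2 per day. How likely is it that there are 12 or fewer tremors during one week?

Over the interval, μ = 2 × 7 = 14 (a week = 7 days).
P(N ≤ 12) = Σ_{j=0}^{12} e^(−μ) μ^j/j! ≈ 0.3585.

0.3585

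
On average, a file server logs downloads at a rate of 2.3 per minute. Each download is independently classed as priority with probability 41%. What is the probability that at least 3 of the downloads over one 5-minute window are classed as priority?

Thinning: the downloads that are classed as priority themselves form a Poisson process with rate 0.41 × 2.3 = 0.943 per minute.
Over the interval, μ = 0.943 × 5 = 4.715 (a 5-minute window = 5 minutes).
P(N ≥ 3) = 1 − P(N ≤ 2) ≈ 0.8492.

0.8492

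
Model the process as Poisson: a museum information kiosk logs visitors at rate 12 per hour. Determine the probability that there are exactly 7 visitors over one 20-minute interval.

0.0595

Over the interval, μ = 12 × 1/3 = 4 (a 20-minute interval = 1/3 hours).
P(N = 7) = e^(−μ) μ^7/7! = e^(−4) · 4^7/5040 ≈ 0.0595.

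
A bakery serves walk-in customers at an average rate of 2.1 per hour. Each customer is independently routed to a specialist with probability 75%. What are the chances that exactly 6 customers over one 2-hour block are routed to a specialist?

Thinning: the customers that are routed to a specialist themselves form a Poisson process with rate 0.75 × 2.1 = 1.575 per hour.
Over the interval, μ = 1.575 × 2 = 3.15 (a 2-hour block = 2 hours).
P(N = 6) = e^(−3.15) · 3.15^6/6! ≈ 0.0581.

0.0581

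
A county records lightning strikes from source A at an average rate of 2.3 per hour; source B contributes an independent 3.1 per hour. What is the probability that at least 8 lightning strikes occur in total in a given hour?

Independent Poisson processes superpose: combined rate λ = 2.3 + 3.1 = 5.4 per hour.
So μ = 5.4.
P(N ≥ 8) = 1 − P(N ≤ 7) ≈ 0.1783.

0.1783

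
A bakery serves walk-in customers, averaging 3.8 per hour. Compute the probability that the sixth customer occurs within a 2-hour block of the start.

Over the interval, μ = 3.8 × 2 = 7.6 (a 2-hour block = 2 hours).
The sixth arrival falls in the interval iff at least 6 events occur there: P(S_6 ≤ t) = P(N ≥ 6) = 1 − P(N ≤ 5) ≈ 0.7693.

0.7693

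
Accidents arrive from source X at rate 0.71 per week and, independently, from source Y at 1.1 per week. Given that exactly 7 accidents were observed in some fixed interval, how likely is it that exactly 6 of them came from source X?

0.0155

Given the total, each event is independently from source X with probability p = λ_X/(λ_X+λ_Y) = 0.71/1.81 ≈ 0.3923.
So K ~ Binomial(7, 0.71/1.81): P(K = 6) = C(7,6) · (0.71/1.81)^6 · (1.1/1.81)^1 ≈ 0.0155.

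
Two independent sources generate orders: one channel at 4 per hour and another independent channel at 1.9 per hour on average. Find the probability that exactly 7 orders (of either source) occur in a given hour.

0.1353

Independent Poisson processes superpose: combined rate λ = 4 + 1.9 = 5.9 per hour.
So μ = 5.9.
P(N = 7) = e^(−5.9) · 5.9^7/7! ≈ 0.1353.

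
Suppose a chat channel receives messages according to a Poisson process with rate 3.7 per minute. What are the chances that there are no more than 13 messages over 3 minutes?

Over the interval, μ = 3.7 × 3 = 11.1 (3 minutes).
P(N ≤ 13) = Σ_{j=0}^{13} e^(−μ) μ^j/j! ≈ 0.7719.

0.7719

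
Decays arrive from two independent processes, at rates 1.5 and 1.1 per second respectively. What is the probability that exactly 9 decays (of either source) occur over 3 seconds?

0.1207

Independent Poisson processes superpose: combined rate λ = 1.5 + 1.1 = 2.6 per second.
Over the interval, μ = 2.6 × 3 = 7.8 (3 seconds).
P(N = 9) = e^(−7.8) · 7.8^9/9! ≈ 0.1207.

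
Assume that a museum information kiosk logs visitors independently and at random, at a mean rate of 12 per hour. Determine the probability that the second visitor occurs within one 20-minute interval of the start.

0.9084

Over the interval, μ = 12 × 1/3 = 4 (a 20-minute interval = 1/3 hours).
The second arrival falls in the interval iff at least 2 events occur there: P(S_2 ≤ t) = P(N ≥ 2) = 1 − P(N ≤ 1) ≈ 0.9084.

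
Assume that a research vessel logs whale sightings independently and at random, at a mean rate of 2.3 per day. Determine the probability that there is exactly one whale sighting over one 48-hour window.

0.0462

Over the interval, μ = 2.3 × 2 = 4.6 (a 48-hour window = 2 days).
P(N = 1) = e^(−μ) μ^1/1! = e^(−4.6) · 4.6^1/1 ≈ 0.0462.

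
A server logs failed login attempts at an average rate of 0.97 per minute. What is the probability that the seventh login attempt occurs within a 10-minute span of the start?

0.8498

Over the interval, μ = 0.97 × 10 = 9.7 (a 10-minute span = 10 minutes).
The seventh arrival falls in the interval iff at least 7 events occur there: P(S_7 ≤ t) = P(N ≥ 7) = 1 − P(N ≤ 6) ≈ 0.8498.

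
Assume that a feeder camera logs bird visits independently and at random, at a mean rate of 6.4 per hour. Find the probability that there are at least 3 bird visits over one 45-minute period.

Over the interval, μ = 6.4 × 0.75 = 4.8 (a 45-minute period = 0.75 hours).
P(N ≥ 3) = 1 − P(N ≤ 2) = 1 − Σ_{j=0}^{2} e^(−μ) μ^j/j! ≈ 0.8575.

0.8575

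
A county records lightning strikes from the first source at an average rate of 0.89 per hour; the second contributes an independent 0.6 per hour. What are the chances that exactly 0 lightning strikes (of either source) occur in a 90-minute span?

0.1070

Independent Poisson processes superpose: combined rate λ = 0.89 + 0.6 = 1.49 per hour.
Over the interval, μ = 1.49 × 1.5 = 2.235 (a 90-minute span = 1.5 hours).
P(N = 0) = e^(−2.235) · 2.235^0/0! ≈ 0.1070.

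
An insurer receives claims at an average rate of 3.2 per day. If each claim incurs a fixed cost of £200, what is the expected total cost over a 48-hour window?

£1280

E[N] = 3.2 × 2 = 6.4 (a 48-hour window = 2 days); E[cost] = 6.4 × £200 = £1280.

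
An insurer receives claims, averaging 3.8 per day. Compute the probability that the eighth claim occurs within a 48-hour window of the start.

0.4900

Over the interval, μ = 3.8 × 2 = 7.6 (a 48-hour window = 2 days).
The eighth arrival falls in the interval iff at least 8 events occur there: P(S_8 ≤ t) = P(N ≥ 8) = 1 − P(N ≤ 7) ≈ 0.4900.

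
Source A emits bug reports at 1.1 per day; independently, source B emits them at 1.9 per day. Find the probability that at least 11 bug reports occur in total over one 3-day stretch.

Independent Poisson processes superpose: combined rate λ = 1.1 + 1.9 = 3 per day.
Over the interval, μ = 3 × 3 = 9 (a 3-day stretch = 3 days).
P(N ≥ 11) = 1 − P(N ≤ 10) ≈ 0.2940.

0.2940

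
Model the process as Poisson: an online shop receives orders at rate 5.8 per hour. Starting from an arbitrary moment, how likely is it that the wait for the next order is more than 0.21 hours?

The wait for the next event is exponential with rate λ = 5.8 per hour.
P(T > 0.21) = e^(−λt) = e^(−5.8 × 0.21) = e^(−1.218) ≈ 0.2958.

0.2958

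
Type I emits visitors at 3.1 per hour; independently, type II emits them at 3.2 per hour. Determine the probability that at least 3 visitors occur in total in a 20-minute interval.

Independent Poisson processes superpose: combined rate λ = 3.1 + 3.2 = 6.3 per hour.
Over the interval, μ = 6.3 × 1/3 = 2.1 (a 20-minute interval = 1/3 hours).
P(N ≥ 3) = 1 − P(N ≤ 2) ≈ 0.3504.

0.3504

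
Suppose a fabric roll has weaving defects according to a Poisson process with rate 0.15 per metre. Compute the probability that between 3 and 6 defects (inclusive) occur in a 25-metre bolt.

0.6366

Over the interval, μ = 0.15 × 25 = 3.75 (a 25-metre bolt = 25 metres).
P(3 ≤ N ≤ 6) = Σ_{j=3}^{6} e^(−3.75) · 3.75^j/j! ≈ 0.6366.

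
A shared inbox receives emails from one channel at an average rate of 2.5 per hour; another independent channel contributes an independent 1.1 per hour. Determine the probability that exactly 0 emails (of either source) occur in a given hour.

Independent Poisson processes superpose: combined rate λ = 2.5 + 1.1 = 3.6 per hour.
So μ = 3.6.
P(N = 0) = e^(−3.6) · 3.6^0/0! ≈ 0.0273.

0.0273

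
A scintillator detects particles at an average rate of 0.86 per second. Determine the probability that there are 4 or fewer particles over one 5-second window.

0.5704

Over the interval, μ = 0.86 × 5 = 4.3 (a 5-second window = 5 seconds).
P(N ≤ 4) = Σ_{j=0}^{4} e^(−μ) μ^j/j! ≈ 0.5704.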